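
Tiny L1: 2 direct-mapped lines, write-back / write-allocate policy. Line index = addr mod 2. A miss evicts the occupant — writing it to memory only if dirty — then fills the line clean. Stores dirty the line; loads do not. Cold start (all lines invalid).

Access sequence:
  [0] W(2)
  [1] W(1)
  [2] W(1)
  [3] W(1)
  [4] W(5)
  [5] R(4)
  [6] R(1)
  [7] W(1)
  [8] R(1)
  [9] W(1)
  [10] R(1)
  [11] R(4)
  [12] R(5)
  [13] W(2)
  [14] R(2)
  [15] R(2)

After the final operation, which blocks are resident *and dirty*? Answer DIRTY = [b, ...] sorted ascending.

DIRTY = [2]

  0 | W B2 → L0 miss [D]
  1 | W B1 → L1 miss [D]
  2 | W B1 → L1 hit [D]
  3 | W B1 → L1 hit [D]
  4 | W B5 → L1 miss wb→B1 [D]
  5 | R B4 → L0 miss wb→B2 [-]
  6 | R B1 → L1 miss wb→B5 [-]
  7 | W B1 → L1 hit [D]
  8 | R B1 → L1 hit [D]
  9 | W B1 → L1 hit [D]
  10 | R B1 → L1 hit [D]
  11 | R B4 → L0 hit [-]
  12 | R B5 → L1 miss wb→B1 [-]
  13 | W B2 → L0 miss [D]
  14 | R B2 → L0 hit [D]
  15 | R B2 → L0 hit [D]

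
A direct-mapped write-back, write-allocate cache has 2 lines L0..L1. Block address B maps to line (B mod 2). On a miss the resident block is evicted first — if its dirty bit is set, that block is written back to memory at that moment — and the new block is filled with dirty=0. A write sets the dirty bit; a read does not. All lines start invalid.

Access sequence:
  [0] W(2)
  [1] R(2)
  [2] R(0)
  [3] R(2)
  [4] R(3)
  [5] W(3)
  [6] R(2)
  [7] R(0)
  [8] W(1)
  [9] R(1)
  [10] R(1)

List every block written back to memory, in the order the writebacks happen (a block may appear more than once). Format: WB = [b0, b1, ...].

WB = [2, 3]

  0 | W B2 → L0 miss [D]
  1 | R B2 → L0 hit [D]
  2 | R B0 → L0 miss wb→B2 [-]
  3 | R B2 → L0 miss [-]
  4 | R B3 → L1 miss [-]
  5 | W B3 → L1 hit [D]
  6 | R B2 → L0 hit [-]
  7 | R B0 → L0 miss [-]
  8 | W B1 → L1 miss wb→B3 [D]
  9 | R B1 → L1 hit [D]
  10 | R B1 → L1 hit [D]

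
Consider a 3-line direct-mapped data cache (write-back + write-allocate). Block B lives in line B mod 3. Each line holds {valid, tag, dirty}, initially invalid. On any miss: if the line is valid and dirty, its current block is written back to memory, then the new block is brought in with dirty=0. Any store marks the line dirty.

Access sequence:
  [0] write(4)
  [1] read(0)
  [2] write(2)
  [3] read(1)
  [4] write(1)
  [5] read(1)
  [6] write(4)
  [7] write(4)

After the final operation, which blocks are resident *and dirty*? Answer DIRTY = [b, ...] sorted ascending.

DIRTY = [2, 4]

  0 | W B4 → L1 miss [D]
  1 | R B0 → L0 miss [-]
  2 | W B2 → L2 miss [D]
  3 | R B1 → L1 miss wb→B4 [-]
  4 | W B1 → L1 hit [D]
  5 | R B1 → L1 hit [D]
  6 | W B4 → L1 miss wb→B1 [D]
  7 | W B4 → L1 hit [D]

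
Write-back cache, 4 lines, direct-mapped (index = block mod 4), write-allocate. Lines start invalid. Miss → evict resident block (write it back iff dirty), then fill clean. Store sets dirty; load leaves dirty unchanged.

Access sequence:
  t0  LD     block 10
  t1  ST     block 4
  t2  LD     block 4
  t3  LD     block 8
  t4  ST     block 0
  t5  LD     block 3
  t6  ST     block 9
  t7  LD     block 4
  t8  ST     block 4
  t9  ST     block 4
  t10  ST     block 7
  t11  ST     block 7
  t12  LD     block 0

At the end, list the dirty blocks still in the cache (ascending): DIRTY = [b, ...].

0: R B10 → L2 miss [-]
1: W B4 → L0 miss [D]
2: R B4 → L0 hit [D]
3: R B8 → L0 miss wb→B4 [-]
4: W B0 → L0 miss [D]
5: R B3 → L3 miss [-]
6: W B9 → L1 miss [D]
7: R B4 → L0 miss wb→B0 [-]
8: W B4 → L0 hit [D]
9: W B4 → L0 hit [D]
10: W B7 → L3 miss [D]
11: W B7 → L3 hit [D]
12: R B0 → L0 miss wb→B4 [-]

DIRTY = [7, 9]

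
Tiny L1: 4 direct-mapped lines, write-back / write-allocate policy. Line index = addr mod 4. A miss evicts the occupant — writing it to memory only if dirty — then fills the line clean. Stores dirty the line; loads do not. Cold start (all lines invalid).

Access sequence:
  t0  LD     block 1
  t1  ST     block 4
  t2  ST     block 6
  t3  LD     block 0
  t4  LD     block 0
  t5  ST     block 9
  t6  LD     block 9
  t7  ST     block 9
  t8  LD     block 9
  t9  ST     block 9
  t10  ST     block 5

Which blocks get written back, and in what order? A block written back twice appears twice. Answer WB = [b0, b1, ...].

WB = [4, 9]

  0 | R B1 → L1 miss [-]
  1 | W B4 → L0 miss [D]
  2 | W B6 → L2 miss [D]
  3 | R B0 → L0 miss wb→B4 [-]
  4 | R B0 → L0 hit [-]
  5 | W B9 → L1 miss [D]
  6 | R B9 → L1 hit [D]
  7 | W B9 → L1 hit [D]
  8 | R B9 → L1 hit [D]
  9 | W B9 → L1 hit [D]
  10 | W B5 → L1 miss wb→B9 [D]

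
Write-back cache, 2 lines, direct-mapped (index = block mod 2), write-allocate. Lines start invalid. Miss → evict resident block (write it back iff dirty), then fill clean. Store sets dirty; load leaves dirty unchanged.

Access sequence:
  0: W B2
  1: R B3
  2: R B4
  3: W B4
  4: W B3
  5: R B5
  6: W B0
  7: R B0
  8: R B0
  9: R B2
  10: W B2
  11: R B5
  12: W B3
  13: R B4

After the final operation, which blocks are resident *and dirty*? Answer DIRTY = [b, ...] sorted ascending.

DIRTY = [3]

  0 | W B2 → L0 miss [D]
  1 | R B3 → L1 miss [-]
  2 | R B4 → L0 miss wb→B2 [-]
  3 | W B4 → L0 hit [D]
  4 | W B3 → L1 hit [D]
  5 | R B5 → L1 miss wb→B3 [-]
  6 | W B0 → L0 miss wb→B4 [D]
  7 | R B0 → L0 hit [D]
  8 | R B0 → L0 hit [D]
  9 | R B2 → L0 miss wb→B0 [-]
  10 | W B2 → L0 hit [D]
  11 | R B5 → L1 hit [-]
  12 | W B3 → L1 miss [D]
  13 | R B4 → L0 miss wb→B2 [-]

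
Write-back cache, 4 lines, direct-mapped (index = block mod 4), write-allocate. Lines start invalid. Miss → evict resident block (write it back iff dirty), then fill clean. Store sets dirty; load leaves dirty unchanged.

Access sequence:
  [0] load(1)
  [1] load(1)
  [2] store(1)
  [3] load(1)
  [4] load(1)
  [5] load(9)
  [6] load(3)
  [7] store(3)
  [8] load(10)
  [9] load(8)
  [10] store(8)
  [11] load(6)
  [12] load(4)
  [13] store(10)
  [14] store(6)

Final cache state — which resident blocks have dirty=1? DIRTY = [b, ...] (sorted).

DIRTY = [3, 6]

0: R B1 -> L1 miss  d=-]
1: R B1 -> L1 hit  d=-]
2: W B1 -> L1 hit  d=D]
3: R B1 -> L1 hit  d=D]
4: R B1 -> L1 hit  d=D]
5: R B9 -> L1 miss wb->B1  d=-]
6: R B3 -> L3 miss  d=-]
7: W B3 -> L3 hit  d=D]
8: R B10 -> L2 miss  d=-]
9: R B8 -> L0 miss  d=-]
10: W B8 -> L0 hit  d=D]
11: R B6 -> L2 miss  d=-]
12: R B4 -> L0 miss wb->B8  d=-]
13: W B10 -> L2 miss  d=D]
14: W B6 -> L2 miss wb->B10  d=D]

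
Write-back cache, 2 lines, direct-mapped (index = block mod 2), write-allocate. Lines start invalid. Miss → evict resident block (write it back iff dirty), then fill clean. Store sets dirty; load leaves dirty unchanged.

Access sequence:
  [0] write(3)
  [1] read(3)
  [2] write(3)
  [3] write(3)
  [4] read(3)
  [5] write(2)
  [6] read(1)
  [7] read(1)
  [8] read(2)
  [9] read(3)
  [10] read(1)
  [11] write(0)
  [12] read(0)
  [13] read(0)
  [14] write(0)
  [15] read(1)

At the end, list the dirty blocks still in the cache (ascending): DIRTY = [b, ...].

0: W B3 → L1 miss [D]
1: R B3 → L1 hit [D]
2: W B3 → L1 hit [D]
3: W B3 → L1 hit [D]
4: R B3 → L1 hit [D]
5: W B2 → L0 miss [D]
6: R B1 → L1 miss wb→B3 [-]
7: R B1 → L1 hit [-]
8: R B2 → L0 hit [D]
9: R B3 → L1 miss [-]
10: R B1 → L1 miss [-]
11: W B0 → L0 miss wb→B2 [D]
12: R B0 → L0 hit [D]
13: R B0 → L0 hit [D]
14: W B0 → L0 hit [D]
15: R B1 → L1 hit [-]

DIRTY = [0]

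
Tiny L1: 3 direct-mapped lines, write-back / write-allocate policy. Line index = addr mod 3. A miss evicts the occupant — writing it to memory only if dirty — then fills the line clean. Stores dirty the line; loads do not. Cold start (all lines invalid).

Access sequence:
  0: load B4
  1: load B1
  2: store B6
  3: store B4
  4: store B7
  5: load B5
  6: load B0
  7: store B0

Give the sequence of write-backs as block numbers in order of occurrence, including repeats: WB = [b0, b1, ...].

WB = [4, 6]

0: R B4 -> L1 miss  d=-]
1: R B1 -> L1 miss  d=-]
2: W B6 -> L0 miss  d=D]
3: W B4 -> L1 miss  d=D]
4: W B7 -> L1 miss wb->B4  d=D]
5: R B5 -> L2 miss  d=-]
6: R B0 -> L0 miss wb->B6  d=-]
7: W B0 -> L0 hit  d=D]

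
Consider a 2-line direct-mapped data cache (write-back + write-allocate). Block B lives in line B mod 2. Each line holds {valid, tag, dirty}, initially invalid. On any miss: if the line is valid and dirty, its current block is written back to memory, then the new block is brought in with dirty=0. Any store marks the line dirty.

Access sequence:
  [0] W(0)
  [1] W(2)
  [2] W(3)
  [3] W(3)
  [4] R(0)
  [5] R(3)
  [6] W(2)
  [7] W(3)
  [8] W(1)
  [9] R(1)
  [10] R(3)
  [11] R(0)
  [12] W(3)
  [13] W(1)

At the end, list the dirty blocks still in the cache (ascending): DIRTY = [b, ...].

0: W B0 -> L0 miss  d=D]
1: W B2 -> L0 miss wb->B0  d=D]
2: W B3 -> L1 miss  d=D]
3: W B3 -> L1 hit  d=D]
4: R B0 -> L0 miss wb->B2  d=-]
5: R B3 -> L1 hit  d=D]
6: W B2 -> L0 miss  d=D]
7: W B3 -> L1 hit  d=D]
8: W B1 -> L1 miss wb->B3  d=D]
9: R B1 -> L1 hit  d=D]
10: R B3 -> L1 miss wb->B1  d=-]
11: R B0 -> L0 miss wb->B2  d=-]
12: W B3 -> L1 hit  d=D]
13: W B1 -> L1 miss wb->B3  d=D]

DIRTY = [1]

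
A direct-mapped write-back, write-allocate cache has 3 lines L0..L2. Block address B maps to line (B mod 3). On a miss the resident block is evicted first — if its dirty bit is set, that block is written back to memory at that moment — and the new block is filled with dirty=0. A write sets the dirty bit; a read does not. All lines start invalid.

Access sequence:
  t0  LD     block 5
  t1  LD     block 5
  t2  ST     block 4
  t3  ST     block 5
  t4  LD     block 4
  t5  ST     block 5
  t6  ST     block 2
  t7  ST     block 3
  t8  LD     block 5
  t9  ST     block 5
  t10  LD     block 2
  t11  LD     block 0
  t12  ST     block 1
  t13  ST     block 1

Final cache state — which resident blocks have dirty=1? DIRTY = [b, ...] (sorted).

DIRTY = [1]

0: R B5 → L2 miss [-]
1: R B5 → L2 hit [-]
2: W B4 → L1 miss [D]
3: W B5 → L2 hit [D]
4: R B4 → L1 hit [D]
5: W B5 → L2 hit [D]
6: W B2 → L2 miss wb→B5 [D]
7: W B3 → L0 miss [D]
8: R B5 → L2 miss wb→B2 [-]
9: W B5 → L2 hit [D]
10: R B2 → L2 miss wb→B5 [-]
11: R B0 → L0 miss wb→B3 [-]
12: W B1 → L1 miss wb→B4 [D]
13: W B1 → L1 hit [D]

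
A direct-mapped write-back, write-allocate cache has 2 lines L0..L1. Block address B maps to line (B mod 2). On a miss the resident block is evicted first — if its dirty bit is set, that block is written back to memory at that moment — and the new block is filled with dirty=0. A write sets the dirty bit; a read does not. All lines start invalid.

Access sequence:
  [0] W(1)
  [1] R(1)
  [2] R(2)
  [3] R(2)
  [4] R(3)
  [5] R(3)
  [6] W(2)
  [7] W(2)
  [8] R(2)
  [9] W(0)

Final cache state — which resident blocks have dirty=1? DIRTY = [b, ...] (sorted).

0: W B1 → L1 miss [D]
1: R B1 → L1 hit [D]
2: R B2 → L0 miss [-]
3: R B2 → L0 hit [-]
4: R B3 → L1 miss wb→B1 [-]
5: R B3 → L1 hit [-]
6: W B2 → L0 hit [D]
7: W B2 → L0 hit [D]
8: R B2 → L0 hit [D]
9: W B0 → L0 miss wb→B2 [D]

DIRTY = [0]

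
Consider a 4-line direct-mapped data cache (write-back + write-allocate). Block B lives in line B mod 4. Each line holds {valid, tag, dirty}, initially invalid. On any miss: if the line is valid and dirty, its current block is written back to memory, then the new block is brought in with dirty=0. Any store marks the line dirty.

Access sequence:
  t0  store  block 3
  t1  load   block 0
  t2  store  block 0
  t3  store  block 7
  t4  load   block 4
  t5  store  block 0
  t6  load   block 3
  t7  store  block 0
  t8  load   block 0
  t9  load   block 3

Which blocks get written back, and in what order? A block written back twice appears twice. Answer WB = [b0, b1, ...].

  0 | W B3 → L3 miss [D]
  1 | R B0 → L0 miss [-]
  2 | W B0 → L0 hit [D]
  3 | W B7 → L3 miss wb→B3 [D]
  4 | R B4 → L0 miss wb→B0 [-]
  5 | W B0 → L0 miss [D]
  6 | R B3 → L3 miss wb→B7 [-]
  7 | W B0 → L0 hit [D]
  8 | R B0 → L0 hit [D]
  9 | R B3 → L3 hit [-]

WB = [3, 0, 7]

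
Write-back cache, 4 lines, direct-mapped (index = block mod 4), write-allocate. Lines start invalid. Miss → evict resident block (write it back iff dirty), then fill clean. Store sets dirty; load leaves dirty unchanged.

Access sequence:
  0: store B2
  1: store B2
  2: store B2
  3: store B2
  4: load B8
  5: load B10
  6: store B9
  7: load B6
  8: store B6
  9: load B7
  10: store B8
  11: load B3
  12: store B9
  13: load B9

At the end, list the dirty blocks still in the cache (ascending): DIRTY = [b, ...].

DIRTY = [6, 8, 9]

  0 | W B2 → L2 miss [D]
  1 | W B2 → L2 hit [D]
  2 | W B2 → L2 hit [D]
  3 | W B2 → L2 hit [D]
  4 | R B8 → L0 miss [-]
  5 | R B10 → L2 miss wb→B2 [-]
  6 | W B9 → L1 miss [D]
  7 | R B6 → L2 miss [-]
  8 | W B6 → L2 hit [D]
  9 | R B7 → L3 miss [-]
  10 | W B8 → L0 hit [D]
  11 | R B3 → L3 miss [-]
  12 | W B9 → L1 hit [D]
  13 | R B9 → L1 hit [D]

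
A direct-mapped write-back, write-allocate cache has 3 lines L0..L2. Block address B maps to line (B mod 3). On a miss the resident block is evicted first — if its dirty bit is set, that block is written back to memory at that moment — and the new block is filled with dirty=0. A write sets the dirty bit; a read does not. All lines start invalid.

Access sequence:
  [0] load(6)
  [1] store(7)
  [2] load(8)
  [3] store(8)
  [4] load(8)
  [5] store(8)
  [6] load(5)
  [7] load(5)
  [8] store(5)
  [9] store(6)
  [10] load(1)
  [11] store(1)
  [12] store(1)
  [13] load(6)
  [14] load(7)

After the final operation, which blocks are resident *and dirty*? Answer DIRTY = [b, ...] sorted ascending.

  0 | R B6 → L0 miss [-]
  1 | W B7 → L1 miss [D]
  2 | R B8 → L2 miss [-]
  3 | W B8 → L2 hit [D]
  4 | R B8 → L2 hit [D]
  5 | W B8 → L2 hit [D]
  6 | R B5 → L2 miss wb→B8 [-]
  7 | R B5 → L2 hit [-]
  8 | W B5 → L2 hit [D]
  9 | W B6 → L0 hit [D]
  10 | R B1 → L1 miss wb→B7 [-]
  11 | W B1 → L1 hit [D]
  12 | W B1 → L1 hit [D]
  13 | R B6 → L0 hit [D]
  14 | R B7 → L1 miss wb→B1 [-]

DIRTY = [5, 6]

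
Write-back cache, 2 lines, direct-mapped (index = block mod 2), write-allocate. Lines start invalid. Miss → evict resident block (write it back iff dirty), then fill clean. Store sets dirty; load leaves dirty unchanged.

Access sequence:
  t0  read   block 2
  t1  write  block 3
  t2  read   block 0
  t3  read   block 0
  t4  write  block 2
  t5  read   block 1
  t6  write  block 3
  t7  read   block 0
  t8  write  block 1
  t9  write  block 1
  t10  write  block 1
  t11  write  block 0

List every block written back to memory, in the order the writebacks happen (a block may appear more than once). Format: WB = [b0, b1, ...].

WB = [3, 2, 3]

  0 | R B2 → L0 miss [-]
  1 | W B3 → L1 miss [D]
  2 | R B0 → L0 miss [-]
  3 | R B0 → L0 hit [-]
  4 | W B2 → L0 miss [D]
  5 | R B1 → L1 miss wb→B3 [-]
  6 | W B3 → L1 miss [D]
  7 | R B0 → L0 miss wb→B2 [-]
  8 | W B1 → L1 miss wb→B3 [D]
  9 | W B1 → L1 hit [D]
  10 | W B1 → L1 hit [D]
  11 | W B0 → L0 hit [D]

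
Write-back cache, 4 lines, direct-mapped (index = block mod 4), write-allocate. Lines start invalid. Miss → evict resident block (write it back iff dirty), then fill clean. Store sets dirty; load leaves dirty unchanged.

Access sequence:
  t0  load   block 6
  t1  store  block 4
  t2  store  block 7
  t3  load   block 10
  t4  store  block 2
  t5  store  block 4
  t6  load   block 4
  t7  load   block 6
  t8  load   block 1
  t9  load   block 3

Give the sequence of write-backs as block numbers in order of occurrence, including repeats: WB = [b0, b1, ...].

0: R B6 -> L2 miss  d=-]
1: W B4 -> L0 miss  d=D]
2: W B7 -> L3 miss  d=D]
3: R B10 -> L2 miss  d=-]
4: W B2 -> L2 miss  d=D]
5: W B4 -> L0 hit  d=D]
6: R B4 -> L0 hit  d=D]
7: R B6 -> L2 miss wb->B2  d=-]
8: R B1 -> L1 miss  d=-]
9: R B3 -> L3 miss wb->B7  d=-]

WB = [2, 7]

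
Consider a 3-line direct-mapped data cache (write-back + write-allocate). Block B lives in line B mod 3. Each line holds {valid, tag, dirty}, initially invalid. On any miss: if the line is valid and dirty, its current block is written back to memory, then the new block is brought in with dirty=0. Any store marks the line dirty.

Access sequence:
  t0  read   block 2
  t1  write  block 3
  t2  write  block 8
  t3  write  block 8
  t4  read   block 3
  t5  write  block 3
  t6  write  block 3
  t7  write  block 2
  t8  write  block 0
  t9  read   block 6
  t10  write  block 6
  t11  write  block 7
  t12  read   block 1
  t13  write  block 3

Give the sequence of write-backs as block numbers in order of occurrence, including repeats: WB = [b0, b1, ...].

0: R B2 → L2 miss [-]
1: W B3 → L0 miss [D]
2: W B8 → L2 miss [D]
3: W B8 → L2 hit [D]
4: R B3 → L0 hit [D]
5: W B3 → L0 hit [D]
6: W B3 → L0 hit [D]
7: W B2 → L2 miss wb→B8 [D]
8: W B0 → L0 miss wb→B3 [D]
9: R B6 → L0 miss wb→B0 [-]
10: W B6 → L0 hit [D]
11: W B7 → L1 miss [D]
12: R B1 → L1 miss wb→B7 [-]
13: W B3 → L0 miss wb→B6 [D]

WB = [8, 3, 0, 7, 6]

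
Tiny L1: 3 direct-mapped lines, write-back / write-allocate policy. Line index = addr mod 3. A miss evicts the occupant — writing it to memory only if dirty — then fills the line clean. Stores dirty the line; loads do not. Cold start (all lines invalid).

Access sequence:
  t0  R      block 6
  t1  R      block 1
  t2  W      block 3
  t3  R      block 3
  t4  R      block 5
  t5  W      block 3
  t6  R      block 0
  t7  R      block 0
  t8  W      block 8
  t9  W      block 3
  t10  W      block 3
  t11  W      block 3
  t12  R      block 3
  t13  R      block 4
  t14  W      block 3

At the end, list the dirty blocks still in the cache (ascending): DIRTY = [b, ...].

DIRTY = [3, 8]

0: R B6 -> L0 miss  d=-]
1: R B1 -> L1 miss  d=-]
2: W B3 -> L0 miss  d=D]
3: R B3 -> L0 hit  d=D]
4: R B5 -> L2 miss  d=-]
5: W B3 -> L0 hit  d=D]
6: R B0 -> L0 miss wb->B3  d=-]
7: R B0 -> L0 hit  d=-]
8: W B8 -> L2 miss  d=D]
9: W B3 -> L0 miss  d=D]
10: W B3 -> L0 hit  d=D]
11: W B3 -> L0 hit  d=D]
12: R B3 -> L0 hit  d=D]
13: R B4 -> L1 miss  d=-]
14: W B3 -> L0 hit  d=D]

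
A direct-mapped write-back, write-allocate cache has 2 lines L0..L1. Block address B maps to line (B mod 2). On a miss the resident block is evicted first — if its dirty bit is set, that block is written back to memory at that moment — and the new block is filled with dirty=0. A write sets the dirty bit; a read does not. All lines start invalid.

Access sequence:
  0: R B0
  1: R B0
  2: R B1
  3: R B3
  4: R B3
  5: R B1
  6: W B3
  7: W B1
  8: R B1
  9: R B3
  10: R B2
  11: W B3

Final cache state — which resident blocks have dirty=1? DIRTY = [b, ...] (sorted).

DIRTY = [3]

0: R B0 → L0 miss [-]
1: R B0 → L0 hit [-]
2: R B1 → L1 miss [-]
3: R B3 → L1 miss [-]
4: R B3 → L1 hit [-]
5: R B1 → L1 miss [-]
6: W B3 → L1 miss [D]
7: W B1 → L1 miss wb→B3 [D]
8: R B1 → L1 hit [D]
9: R B3 → L1 miss wb→B1 [-]
10: R B2 → L0 miss [-]
11: W B3 → L1 hit [D]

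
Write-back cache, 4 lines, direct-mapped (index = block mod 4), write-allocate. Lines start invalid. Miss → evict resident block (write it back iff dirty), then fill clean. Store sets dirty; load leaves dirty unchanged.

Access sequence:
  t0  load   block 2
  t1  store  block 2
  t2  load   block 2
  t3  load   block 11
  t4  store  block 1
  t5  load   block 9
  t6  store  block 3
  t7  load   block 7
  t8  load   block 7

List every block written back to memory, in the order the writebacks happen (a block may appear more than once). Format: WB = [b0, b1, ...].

  0 | R B2 → L2 miss [-]
  1 | W B2 → L2 hit [D]
  2 | R B2 → L2 hit [D]
  3 | R B11 → L3 miss [-]
  4 | W B1 → L1 miss [D]
  5 | R B9 → L1 miss wb→B1 [-]
  6 | W B3 → L3 miss [D]
  7 | R B7 → L3 miss wb→B3 [-]
  8 | R B7 → L3 hit [-]

WB = [1, 3]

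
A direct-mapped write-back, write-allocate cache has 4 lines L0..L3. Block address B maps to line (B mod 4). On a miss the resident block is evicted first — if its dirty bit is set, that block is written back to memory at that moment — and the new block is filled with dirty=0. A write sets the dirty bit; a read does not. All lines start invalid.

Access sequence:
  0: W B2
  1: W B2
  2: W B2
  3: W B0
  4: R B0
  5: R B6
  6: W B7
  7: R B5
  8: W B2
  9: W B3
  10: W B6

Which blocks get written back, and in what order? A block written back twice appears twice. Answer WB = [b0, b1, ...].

0: W B2 -> L2 miss  d=D]
1: W B2 -> L2 hit  d=D]
2: W B2 -> L2 hit  d=D]
3: W B0 -> L0 miss  d=D]
4: R B0 -> L0 hit  d=D]
5: R B6 -> L2 miss wb->B2  d=-]
6: W B7 -> L3 miss  d=D]
7: R B5 -> L1 miss  d=-]
8: W B2 -> L2 miss  d=D]
9: W B3 -> L3 miss wb->B7  d=D]
10: W B6 -> L2 miss wb->B2  d=D]

WB = [2, 7, 2]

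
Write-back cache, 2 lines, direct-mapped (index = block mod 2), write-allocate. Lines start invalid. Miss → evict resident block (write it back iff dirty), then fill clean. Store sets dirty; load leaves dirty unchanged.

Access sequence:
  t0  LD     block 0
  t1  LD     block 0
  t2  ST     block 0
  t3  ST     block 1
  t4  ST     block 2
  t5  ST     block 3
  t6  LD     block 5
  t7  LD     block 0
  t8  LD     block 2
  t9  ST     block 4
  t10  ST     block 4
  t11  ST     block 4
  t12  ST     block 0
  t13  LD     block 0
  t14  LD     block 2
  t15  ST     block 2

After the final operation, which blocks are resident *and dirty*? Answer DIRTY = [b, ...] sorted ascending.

0: R B0 -> L0 miss  d=-]
1: R B0 -> L0 hit  d=-]
2: W B0 -> L0 hit  d=D]
3: W B1 -> L1 miss  d=D]
4: W B2 -> L0 miss wb->B0  d=D]
5: W B3 -> L1 miss wb->B1  d=D]
6: R B5 -> L1 miss wb->B3  d=-]
7: R B0 -> L0 miss wb->B2  d=-]
8: R B2 -> L0 miss  d=-]
9: W B4 -> L0 miss  d=D]
10: W B4 -> L0 hit  d=D]
11: W B4 -> L0 hit  d=D]
12: W B0 -> L0 miss wb->B4  d=D]
13: R B0 -> L0 hit  d=D]
14: R B2 -> L0 miss wb->B0  d=-]
15: W B2 -> L0 hit  d=D]

DIRTY = [2]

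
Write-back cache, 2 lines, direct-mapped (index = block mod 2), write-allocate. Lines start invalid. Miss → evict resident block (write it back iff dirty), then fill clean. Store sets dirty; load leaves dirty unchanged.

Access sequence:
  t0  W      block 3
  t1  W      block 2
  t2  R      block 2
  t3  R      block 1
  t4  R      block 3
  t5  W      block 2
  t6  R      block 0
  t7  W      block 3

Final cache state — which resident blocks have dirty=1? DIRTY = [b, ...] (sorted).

DIRTY = [3]

  0 | W B3 → L1 miss [D]
  1 | W B2 → L0 miss [D]
  2 | R B2 → L0 hit [D]
  3 | R B1 → L1 miss wb→B3 [-]
  4 | R B3 → L1 miss [-]
  5 | W B2 → L0 hit [D]
  6 | R B0 → L0 miss wb→B2 [-]
  7 | W B3 → L1 hit [D]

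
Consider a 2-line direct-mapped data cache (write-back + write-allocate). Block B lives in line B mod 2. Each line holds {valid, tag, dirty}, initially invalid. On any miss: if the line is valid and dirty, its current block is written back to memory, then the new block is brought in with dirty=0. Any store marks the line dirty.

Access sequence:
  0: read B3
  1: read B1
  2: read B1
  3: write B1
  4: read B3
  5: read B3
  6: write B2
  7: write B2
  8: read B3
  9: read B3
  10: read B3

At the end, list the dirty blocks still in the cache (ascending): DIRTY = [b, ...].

DIRTY = [2]

0: R B3 -> L1 miss  d=-]
1: R B1 -> L1 miss  d=-]
2: R B1 -> L1 hit  d=-]
3: W B1 -> L1 hit  d=D]
4: R B3 -> L1 miss wb->B1  d=-]
5: R B3 -> L1 hit  d=-]
6: W B2 -> L0 miss  d=D]
7: W B2 -> L0 hit  d=D]
8: R B3 -> L1 hit  d=-]
9: R B3 -> L1 hit  d=-]
10: R B3 -> L1 hit  d=-]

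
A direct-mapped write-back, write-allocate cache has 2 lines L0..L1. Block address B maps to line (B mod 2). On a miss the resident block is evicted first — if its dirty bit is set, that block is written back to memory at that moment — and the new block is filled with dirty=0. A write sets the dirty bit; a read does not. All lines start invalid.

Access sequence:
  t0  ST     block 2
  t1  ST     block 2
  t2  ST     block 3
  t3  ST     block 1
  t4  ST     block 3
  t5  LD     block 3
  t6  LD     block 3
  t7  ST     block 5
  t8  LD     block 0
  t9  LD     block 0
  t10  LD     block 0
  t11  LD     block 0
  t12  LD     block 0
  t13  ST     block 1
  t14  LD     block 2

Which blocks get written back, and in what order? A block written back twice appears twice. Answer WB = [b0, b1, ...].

WB = [3, 1, 3, 2, 5]

0: W B2 -> L0 miss  d=D]
1: W B2 -> L0 hit  d=D]
2: W B3 -> L1 miss  d=D]
3: W B1 -> L1 miss wb->B3  d=D]
4: W B3 -> L1 miss wb->B1  d=D]
5: R B3 -> L1 hit  d=D]
6: R B3 -> L1 hit  d=D]
7: W B5 -> L1 miss wb->B3  d=D]
8: R B0 -> L0 miss wb->B2  d=-]
9: R B0 -> L0 hit  d=-]
10: R B0 -> L0 hit  d=-]
11: R B0 -> L0 hit  d=-]
12: R B0 -> L0 hit  d=-]
13: W B1 -> L1 miss wb->B5  d=D]
14: R B2 -> L0 miss  d=-]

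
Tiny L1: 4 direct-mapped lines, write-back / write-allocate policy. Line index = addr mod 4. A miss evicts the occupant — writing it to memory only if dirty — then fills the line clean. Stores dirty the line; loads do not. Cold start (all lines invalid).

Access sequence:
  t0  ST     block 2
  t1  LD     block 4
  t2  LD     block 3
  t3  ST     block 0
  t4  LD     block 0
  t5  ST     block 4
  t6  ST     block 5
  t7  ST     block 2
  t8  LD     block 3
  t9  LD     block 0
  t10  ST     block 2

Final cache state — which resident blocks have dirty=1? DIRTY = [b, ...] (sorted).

0: W B2 → L2 miss [D]
1: R B4 → L0 miss [-]
2: R B3 → L3 miss [-]
3: W B0 → L0 miss [D]
4: R B0 → L0 hit [D]
5: W B4 → L0 miss wb→B0 [D]
6: W B5 → L1 miss [D]
7: W B2 → L2 hit [D]
8: R B3 → L3 hit [-]
9: R B0 → L0 miss wb→B4 [-]
10: W B2 → L2 hit [D]

DIRTY = [2, 5]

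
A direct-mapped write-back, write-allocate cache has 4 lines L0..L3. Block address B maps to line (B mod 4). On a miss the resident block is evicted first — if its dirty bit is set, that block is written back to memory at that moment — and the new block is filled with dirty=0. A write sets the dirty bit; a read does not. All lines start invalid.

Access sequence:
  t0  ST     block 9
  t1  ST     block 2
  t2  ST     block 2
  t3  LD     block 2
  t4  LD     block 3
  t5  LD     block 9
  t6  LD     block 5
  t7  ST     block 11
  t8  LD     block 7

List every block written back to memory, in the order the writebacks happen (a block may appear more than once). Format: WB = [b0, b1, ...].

0: W B9 -> L1 miss  d=D]
1: W B2 -> L2 miss  d=D]
2: W B2 -> L2 hit  d=D]
3: R B2 -> L2 hit  d=D]
4: R B3 -> L3 miss  d=-]
5: R B9 -> L1 hit  d=D]
6: R B5 -> L1 miss wb->B9  d=-]
7: W B11 -> L3 miss  d=D]
8: R B7 -> L3 miss wb->B11  d=-]

WB = [9, 11]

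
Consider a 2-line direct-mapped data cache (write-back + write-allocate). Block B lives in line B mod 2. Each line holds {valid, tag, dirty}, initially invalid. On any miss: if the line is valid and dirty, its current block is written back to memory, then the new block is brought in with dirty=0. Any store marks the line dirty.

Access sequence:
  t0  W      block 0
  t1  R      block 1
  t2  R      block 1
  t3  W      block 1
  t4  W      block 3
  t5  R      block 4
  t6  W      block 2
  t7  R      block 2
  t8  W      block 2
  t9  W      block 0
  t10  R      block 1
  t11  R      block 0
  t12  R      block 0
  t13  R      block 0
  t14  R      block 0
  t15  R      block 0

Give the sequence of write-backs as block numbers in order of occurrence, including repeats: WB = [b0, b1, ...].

WB = [1, 0, 2, 3]

  0 | W B0 → L0 miss [D]
  1 | R B1 → L1 miss [-]
  2 | R B1 → L1 hit [-]
  3 | W B1 → L1 hit [D]
  4 | W B3 → L1 miss wb→B1 [D]
  5 | R B4 → L0 miss wb→B0 [-]
  6 | W B2 → L0 miss [D]
  7 | R B2 → L0 hit [D]
  8 | W B2 → L0 hit [D]
  9 | W B0 → L0 miss wb→B2 [D]
  10 | R B1 → L1 miss wb→B3 [-]
  11 | R B0 → L0 hit [D]
  12 | R B0 → L0 hit [D]
  13 | R B0 → L0 hit [D]
  14 | R B0 → L0 hit [D]
  15 | R B0 → L0 hit [D]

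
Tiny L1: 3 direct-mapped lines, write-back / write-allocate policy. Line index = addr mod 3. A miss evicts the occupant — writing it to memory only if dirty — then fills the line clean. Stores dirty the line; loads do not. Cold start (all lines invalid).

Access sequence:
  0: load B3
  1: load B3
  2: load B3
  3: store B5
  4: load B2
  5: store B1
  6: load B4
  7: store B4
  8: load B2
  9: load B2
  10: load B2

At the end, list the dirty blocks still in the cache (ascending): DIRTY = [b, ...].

DIRTY = [4]

  0 | R B3 → L0 miss [-]
  1 | R B3 → L0 hit [-]
  2 | R B3 → L0 hit [-]
  3 | W B5 → L2 miss [D]
  4 | R B2 → L2 miss wb→B5 [-]
  5 | W B1 → L1 miss [D]
  6 | R B4 → L1 miss wb→B1 [-]
  7 | W B4 → L1 hit [D]
  8 | R B2 → L2 hit [-]
  9 | R B2 → L2 hit [-]
  10 | R B2 → L2 hit [-]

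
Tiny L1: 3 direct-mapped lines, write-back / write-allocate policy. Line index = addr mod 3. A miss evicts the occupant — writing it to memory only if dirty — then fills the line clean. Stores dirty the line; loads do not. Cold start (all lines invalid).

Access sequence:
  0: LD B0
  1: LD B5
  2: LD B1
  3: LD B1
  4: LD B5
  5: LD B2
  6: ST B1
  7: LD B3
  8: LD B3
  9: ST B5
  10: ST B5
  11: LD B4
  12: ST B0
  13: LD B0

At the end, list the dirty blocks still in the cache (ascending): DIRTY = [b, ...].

0: R B0 → L0 miss [-]
1: R B5 → L2 miss [-]
2: R B1 → L1 miss [-]
3: R B1 → L1 hit [-]
4: R B5 → L2 hit [-]
5: R B2 → L2 miss [-]
6: W B1 → L1 hit [D]
7: R B3 → L0 miss [-]
8: R B3 → L0 hit [-]
9: W B5 → L2 miss [D]
10: W B5 → L2 hit [D]
11: R B4 → L1 miss wb→B1 [-]
12: W B0 → L0 miss [D]
13: R B0 → L0 hit [D]

DIRTY = [0, 5]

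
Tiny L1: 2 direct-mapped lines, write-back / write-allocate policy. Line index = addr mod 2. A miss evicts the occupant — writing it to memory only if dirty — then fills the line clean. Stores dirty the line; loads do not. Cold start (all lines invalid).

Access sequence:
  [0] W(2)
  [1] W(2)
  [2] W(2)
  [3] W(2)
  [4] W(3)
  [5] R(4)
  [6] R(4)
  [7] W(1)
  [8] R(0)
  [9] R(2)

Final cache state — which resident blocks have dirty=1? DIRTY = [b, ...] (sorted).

DIRTY = [1]

0: W B2 → L0 miss [D]
1: W B2 → L0 hit [D]
2: W B2 → L0 hit [D]
3: W B2 → L0 hit [D]
4: W B3 → L1 miss [D]
5: R B4 → L0 miss wb→B2 [-]
6: R B4 → L0 hit [-]
7: W B1 → L1 miss wb→B3 [D]
8: R B0 → L0 miss [-]
9: R B2 → L0 miss [-]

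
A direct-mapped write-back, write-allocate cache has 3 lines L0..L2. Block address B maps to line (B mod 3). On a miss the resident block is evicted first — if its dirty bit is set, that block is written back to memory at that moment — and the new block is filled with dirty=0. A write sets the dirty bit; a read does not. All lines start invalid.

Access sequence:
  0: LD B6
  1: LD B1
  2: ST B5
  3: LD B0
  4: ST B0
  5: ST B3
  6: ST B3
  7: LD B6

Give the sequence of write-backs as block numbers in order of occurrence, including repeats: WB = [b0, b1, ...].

0: R B6 → L0 miss [-]
1: R B1 → L1 miss [-]
2: W B5 → L2 miss [D]
3: R B0 → L0 miss [-]
4: W B0 → L0 hit [D]
5: W B3 → L0 miss wb→B0 [D]
6: W B3 → L0 hit [D]
7: R B6 → L0 miss wb→B3 [-]

WB = [0, 3]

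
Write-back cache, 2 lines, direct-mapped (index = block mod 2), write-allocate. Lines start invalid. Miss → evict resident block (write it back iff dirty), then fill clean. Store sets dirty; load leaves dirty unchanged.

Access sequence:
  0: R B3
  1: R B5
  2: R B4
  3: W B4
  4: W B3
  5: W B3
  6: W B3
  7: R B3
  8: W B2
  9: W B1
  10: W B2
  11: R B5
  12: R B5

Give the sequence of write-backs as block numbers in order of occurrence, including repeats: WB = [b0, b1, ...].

WB = [4, 3, 1]

0: R B3 → L1 miss [-]
1: R B5 → L1 miss [-]
2: R B4 → L0 miss [-]
3: W B4 → L0 hit [D]
4: W B3 → L1 miss [D]
5: W B3 → L1 hit [D]
6: W B3 → L1 hit [D]
7: R B3 → L1 hit [D]
8: W B2 → L0 miss wb→B4 [D]
9: W B1 → L1 miss wb→B3 [D]
10: W B2 → L0 hit [D]
11: R B5 → L1 miss wb→B1 [-]
12: R B5 → L1 hit [-]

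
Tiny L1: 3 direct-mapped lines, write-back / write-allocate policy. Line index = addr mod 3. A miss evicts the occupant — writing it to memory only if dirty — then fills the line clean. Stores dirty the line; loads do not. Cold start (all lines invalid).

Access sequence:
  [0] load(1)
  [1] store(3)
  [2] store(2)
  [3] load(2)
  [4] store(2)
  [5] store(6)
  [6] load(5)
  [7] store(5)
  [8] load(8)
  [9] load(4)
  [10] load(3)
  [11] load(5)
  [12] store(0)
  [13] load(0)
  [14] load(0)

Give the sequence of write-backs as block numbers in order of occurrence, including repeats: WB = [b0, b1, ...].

WB = [3, 2, 5, 6]

0: R B1 → L1 miss [-]
1: W B3 → L0 miss [D]
2: W B2 → L2 miss [D]
3: R B2 → L2 hit [D]
4: W B2 → L2 hit [D]
5: W B6 → L0 miss wb→B3 [D]
6: R B5 → L2 miss wb→B2 [-]
7: W B5 → L2 hit [D]
8: R B8 → L2 miss wb→B5 [-]
9: R B4 → L1 miss [-]
10: R B3 → L0 miss wb→B6 [-]
11: R B5 → L2 miss [-]
12: W B0 → L0 miss [D]
13: R B0 → L0 hit [D]
14: R B0 → L0 hit [D]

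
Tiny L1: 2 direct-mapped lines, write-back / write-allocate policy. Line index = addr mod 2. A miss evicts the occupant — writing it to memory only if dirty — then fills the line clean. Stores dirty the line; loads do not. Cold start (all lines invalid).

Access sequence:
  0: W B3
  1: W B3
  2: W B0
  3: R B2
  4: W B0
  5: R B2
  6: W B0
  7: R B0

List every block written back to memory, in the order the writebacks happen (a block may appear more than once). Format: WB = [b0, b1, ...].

0: W B3 -> L1 miss  d=D]
1: W B3 -> L1 hit  d=D]
2: W B0 -> L0 miss  d=D]
3: R B2 -> L0 miss wb->B0  d=-]
4: W B0 -> L0 miss  d=D]
5: R B2 -> L0 miss wb->B0  d=-]
6: W B0 -> L0 miss  d=D]
7: R B0 -> L0 hit  d=D]

WB = [0, 0]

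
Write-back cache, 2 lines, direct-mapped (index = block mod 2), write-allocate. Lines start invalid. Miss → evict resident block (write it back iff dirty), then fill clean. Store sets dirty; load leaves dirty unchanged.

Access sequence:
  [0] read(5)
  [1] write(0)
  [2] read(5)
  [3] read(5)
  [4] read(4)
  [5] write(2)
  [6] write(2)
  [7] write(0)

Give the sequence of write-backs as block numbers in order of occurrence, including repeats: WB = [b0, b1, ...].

0: R B5 -> L1 miss  d=-]
1: W B0 -> L0 miss  d=D]
2: R B5 -> L1 hit  d=-]
3: R B5 -> L1 hit  d=-]
4: R B4 -> L0 miss wb->B0  d=-]
5: W B2 -> L0 miss  d=D]
6: W B2 -> L0 hit  d=D]
7: W B0 -> L0 miss wb->B2  d=D]

WB = [0, 2]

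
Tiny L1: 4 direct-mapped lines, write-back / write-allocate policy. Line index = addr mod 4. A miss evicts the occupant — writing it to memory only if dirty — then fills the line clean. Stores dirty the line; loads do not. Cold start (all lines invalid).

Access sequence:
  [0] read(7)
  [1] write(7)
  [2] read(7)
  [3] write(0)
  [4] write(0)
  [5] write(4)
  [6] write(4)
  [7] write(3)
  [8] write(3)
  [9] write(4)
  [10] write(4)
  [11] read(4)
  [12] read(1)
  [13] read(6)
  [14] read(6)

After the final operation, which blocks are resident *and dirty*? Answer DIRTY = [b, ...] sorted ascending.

DIRTY = [3, 4]

0: R B7 → L3 miss [-]
1: W B7 → L3 hit [D]
2: R B7 → L3 hit [D]
3: W B0 → L0 miss [D]
4: W B0 → L0 hit [D]
5: W B4 → L0 miss wb→B0 [D]
6: W B4 → L0 hit [D]
7: W B3 → L3 miss wb→B7 [D]
8: W B3 → L3 hit [D]
9: W B4 → L0 hit [D]
10: W B4 → L0 hit [D]
11: R B4 → L0 hit [D]
12: R B1 → L1 miss [-]
13: R B6 → L2 miss [-]
14: R B6 → L2 hit [-]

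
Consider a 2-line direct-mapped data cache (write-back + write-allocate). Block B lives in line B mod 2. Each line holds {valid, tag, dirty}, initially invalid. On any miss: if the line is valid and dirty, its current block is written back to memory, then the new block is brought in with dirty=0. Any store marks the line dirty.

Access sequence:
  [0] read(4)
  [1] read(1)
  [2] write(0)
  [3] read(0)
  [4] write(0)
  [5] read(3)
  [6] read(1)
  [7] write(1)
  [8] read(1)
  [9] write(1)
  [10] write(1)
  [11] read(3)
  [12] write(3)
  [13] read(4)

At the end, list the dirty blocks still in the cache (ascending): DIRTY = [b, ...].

DIRTY = [3]

0: R B4 -> L0 miss  d=-]
1: R B1 -> L1 miss  d=-]
2: W B0 -> L0 miss  d=D]
3: R B0 -> L0 hit  d=D]
4: W B0 -> L0 hit  d=D]
5: R B3 -> L1 miss  d=-]
6: R B1 -> L1 miss  d=-]
7: W B1 -> L1 hit  d=D]
8: R B1 -> L1 hit  d=D]
9: W B1 -> L1 hit  d=D]
10: W B1 -> L1 hit  d=D]
11: R B3 -> L1 miss wb->B1  d=-]
12: W B3 -> L1 hit  d=D]
13: R B4 -> L0 miss wb->B0  d=-]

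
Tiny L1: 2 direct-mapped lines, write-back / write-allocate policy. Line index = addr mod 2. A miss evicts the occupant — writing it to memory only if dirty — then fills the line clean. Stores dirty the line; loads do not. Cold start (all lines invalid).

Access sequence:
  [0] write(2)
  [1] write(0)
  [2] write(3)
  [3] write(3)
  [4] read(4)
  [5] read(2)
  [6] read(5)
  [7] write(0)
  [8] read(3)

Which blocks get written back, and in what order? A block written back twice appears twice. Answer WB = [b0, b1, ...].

  0 | W B2 → L0 miss [D]
  1 | W B0 → L0 miss wb→B2 [D]
  2 | W B3 → L1 miss [D]
  3 | W B3 → L1 hit [D]
  4 | R B4 → L0 miss wb→B0 [-]
  5 | R B2 → L0 miss [-]
  6 | R B5 → L1 miss wb→B3 [-]
  7 | W B0 → L0 miss [D]
  8 | R B3 → L1 miss [-]

WB = [2, 0, 3]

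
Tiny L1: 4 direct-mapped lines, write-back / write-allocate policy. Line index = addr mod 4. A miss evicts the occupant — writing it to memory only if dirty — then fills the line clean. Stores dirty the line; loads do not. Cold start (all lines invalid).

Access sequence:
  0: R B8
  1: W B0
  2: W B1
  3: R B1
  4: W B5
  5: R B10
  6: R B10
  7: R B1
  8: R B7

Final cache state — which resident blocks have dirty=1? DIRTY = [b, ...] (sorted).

DIRTY = [0]

0: R B8 -> L0 miss  d=-]
1: W B0 -> L0 miss  d=D]
2: W B1 -> L1 miss  d=D]
3: R B1 -> L1 hit  d=D]
4: W B5 -> L1 miss wb->B1  d=D]
5: R B10 -> L2 miss  d=-]
6: R B10 -> L2 hit  d=-]
7: R B1 -> L1 miss wb->B5  d=-]
8: R B7 -> L3 miss  d=-]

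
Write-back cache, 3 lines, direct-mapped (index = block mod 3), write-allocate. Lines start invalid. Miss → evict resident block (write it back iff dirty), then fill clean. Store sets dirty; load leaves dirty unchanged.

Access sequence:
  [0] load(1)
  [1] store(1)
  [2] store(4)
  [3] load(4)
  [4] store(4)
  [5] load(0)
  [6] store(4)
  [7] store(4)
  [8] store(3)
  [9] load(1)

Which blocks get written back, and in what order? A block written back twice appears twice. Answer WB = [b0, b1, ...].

0: R B1 -> L1 miss  d=-]
1: W B1 -> L1 hit  d=D]
2: W B4 -> L1 miss wb->B1  d=D]
3: R B4 -> L1 hit  d=D]
4: W B4 -> L1 hit  d=D]
5: R B0 -> L0 miss  d=-]
6: W B4 -> L1 hit  d=D]
7: W B4 -> L1 hit  d=D]
8: W B3 -> L0 miss  d=D]
9: R B1 -> L1 miss wb->B4  d=-]

WB = [1, 4]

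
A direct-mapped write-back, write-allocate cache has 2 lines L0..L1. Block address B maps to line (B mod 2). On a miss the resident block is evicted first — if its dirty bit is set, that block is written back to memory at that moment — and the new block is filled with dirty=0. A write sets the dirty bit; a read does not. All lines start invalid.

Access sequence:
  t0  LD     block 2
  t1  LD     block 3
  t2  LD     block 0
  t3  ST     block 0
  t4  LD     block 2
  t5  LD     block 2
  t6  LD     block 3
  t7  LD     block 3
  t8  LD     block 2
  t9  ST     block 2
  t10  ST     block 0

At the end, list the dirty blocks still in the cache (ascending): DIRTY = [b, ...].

0: R B2 -> L0 miss  d=-]
1: R B3 -> L1 miss  d=-]
2: R B0 -> L0 miss  d=-]
3: W B0 -> L0 hit  d=D]
4: R B2 -> L0 miss wb->B0  d=-]
5: R B2 -> L0 hit  d=-]
6: R B3 -> L1 hit  d=-]
7: R B3 -> L1 hit  d=-]
8: R B2 -> L0 hit  d=-]
9: W B2 -> L0 hit  d=D]
10: W B0 -> L0 miss wb->B2  d=D]

DIRTY = [0]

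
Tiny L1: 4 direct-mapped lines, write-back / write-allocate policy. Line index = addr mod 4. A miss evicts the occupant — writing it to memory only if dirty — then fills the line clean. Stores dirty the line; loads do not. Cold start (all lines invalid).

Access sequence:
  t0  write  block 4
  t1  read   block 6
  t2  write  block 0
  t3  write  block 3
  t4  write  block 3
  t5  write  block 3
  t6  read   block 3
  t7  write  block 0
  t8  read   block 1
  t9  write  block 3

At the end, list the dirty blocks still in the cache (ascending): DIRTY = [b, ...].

DIRTY = [0, 3]

0: W B4 -> L0 miss  d=D]
1: R B6 -> L2 miss  d=-]
2: W B0 -> L0 miss wb->B4  d=D]
3: W B3 -> L3 miss  d=D]
4: W B3 -> L3 hit  d=D]
5: W B3 -> L3 hit  d=D]
6: R B3 -> L3 hit  d=D]
7: W B0 -> L0 hit  d=D]
8: R B1 -> L1 miss  d=-]
9: W B3 -> L3 hit  d=D]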